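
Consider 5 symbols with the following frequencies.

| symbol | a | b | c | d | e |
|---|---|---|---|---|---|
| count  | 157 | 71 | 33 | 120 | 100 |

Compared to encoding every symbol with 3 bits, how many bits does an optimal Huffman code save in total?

Fixed-length: 3 bits × 481 symbols = 1443 bits.
Huffman merges:
combine c(33), b(71) → 104
combine e(100), 104 → 204
combine d(120), a(157) → 277
combine 204, 277 → 481
Huffman total = 104 + 204 + 277 + 481 = 1066 bits.
Saving = 1443 − 1066 = 377 bits.

377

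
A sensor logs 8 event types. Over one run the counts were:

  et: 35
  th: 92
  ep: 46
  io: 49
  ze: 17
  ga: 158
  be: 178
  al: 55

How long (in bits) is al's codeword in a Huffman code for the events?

3

Huffman merges, smallest pair first:
ze(17) + et(35) → 52
ep(46) + io(49) → 95
52 + al(55) → 107
th(92) + 95 → 187
107 + ga(158) → 265
be(178) + 187 → 365
265 + 365 → 630
al sits 3 levels below the root, so its codeword is 3 bits.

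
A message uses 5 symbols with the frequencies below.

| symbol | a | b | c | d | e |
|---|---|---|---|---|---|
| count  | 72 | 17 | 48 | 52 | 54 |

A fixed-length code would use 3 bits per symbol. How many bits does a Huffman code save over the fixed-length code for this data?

Fixed-length: 3 bits × 243 symbols = 729 bits.
Huffman merges:
b(17) + c(48) → 65
d(52) + e(54) → 106
65 + a(72) → 137
106 + 137 → 243
Huffman total = 65 + 106 + 137 + 243 = 551 bits.
Saving = 729 − 551 = 178 bits.

178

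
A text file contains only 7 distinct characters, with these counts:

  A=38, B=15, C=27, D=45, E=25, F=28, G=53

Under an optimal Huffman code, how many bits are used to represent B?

4

Huffman merges, smallest pair first:
B(15) + E(25) → 40
C(27) + F(28) → 55
A(38) + 40 → 78
D(45) + G(53) → 98
55 + 78 → 133
98 + 133 → 231
The subtree containing B is merged 4 times, so code length = 4.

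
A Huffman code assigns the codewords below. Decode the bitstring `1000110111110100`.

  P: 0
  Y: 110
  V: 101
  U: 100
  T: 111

Read left to right; each codeword is recognised as soon as it completes (prefix code):
  100→U | 0→P | 110→Y | 111→T | 110→Y | 100→U
Decoded message: UPYTYU

UPYTYU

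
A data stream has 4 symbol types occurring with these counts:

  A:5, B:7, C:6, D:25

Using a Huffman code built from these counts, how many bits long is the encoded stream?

Build the Huffman tree bottom-up:
merge A(5) and C(6): 11
merge B(7) and 11: 18
merge 18 and D(25): 43
Each symbol's bit-cost is frequency × depth; summing gives 72 bits (equivalently 11 + 18 + 43).

72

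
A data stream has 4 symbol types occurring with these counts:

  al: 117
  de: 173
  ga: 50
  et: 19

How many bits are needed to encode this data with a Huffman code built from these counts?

Greedily combine the two least-frequent nodes:
et(19) + ga(50) → 69
69 + al(117) → 186
de(173) + 186 → 359
Total encoded bits = sum of merged weights = 69 + 186 + 359 = 614.

614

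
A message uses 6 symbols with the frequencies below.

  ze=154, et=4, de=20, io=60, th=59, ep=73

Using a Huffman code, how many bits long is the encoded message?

826

Build the Huffman tree bottom-up:
merge et(4) and de(20): 24
merge 24 and th(59): 83
merge io(60) and ep(73): 133
merge 83 and 133: 216
merge ze(154) and 216: 370
The encoded length is the sum of every internal node's weight: 24 + 83 + 133 + 216 + 370 = 826 bits.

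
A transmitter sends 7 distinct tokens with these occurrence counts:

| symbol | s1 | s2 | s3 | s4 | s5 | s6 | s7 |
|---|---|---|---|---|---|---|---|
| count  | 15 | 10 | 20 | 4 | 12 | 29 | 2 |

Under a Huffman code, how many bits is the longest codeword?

4

Merge the two lowest-weight nodes at each step:
merge s7(2) and s4(4): 6
merge 6 and s2(10): 16
merge s5(12) and s1(15): 27
merge 16 and s3(20): 36
merge 27 and s6(29): 56
merge 36 and 56: 92
The first pair merged (s7, s4) ends up deepest, at depth 4.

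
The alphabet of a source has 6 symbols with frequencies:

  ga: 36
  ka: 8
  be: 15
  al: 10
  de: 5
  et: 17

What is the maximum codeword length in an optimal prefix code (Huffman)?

4

Merge the two lowest-weight nodes at each step:
combine de(5), ka(8) → 13
combine al(10), 13 → 23
combine be(15), et(17) → 32
combine 23, 32 → 55
combine ga(36), 55 → 91
The first pair merged (de, ka) ends up deepest, at depth 4.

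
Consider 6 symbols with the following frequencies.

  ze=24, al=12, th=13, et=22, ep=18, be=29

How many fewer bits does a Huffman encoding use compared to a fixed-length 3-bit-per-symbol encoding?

53

Fixed-length: 3 bits × 118 symbols = 354 bits.
Huffman merges:
al(12) + th(13) → 25
ep(18) + et(22) → 40
ze(24) + 25 → 49
be(29) + 40 → 69
49 + 69 → 118
Huffman total = 25 + 40 + 49 + 69 + 118 = 301 bits.
Saving = 354 − 301 = 53 bits.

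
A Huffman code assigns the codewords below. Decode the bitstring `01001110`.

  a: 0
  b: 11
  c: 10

Read left to right; each codeword is recognised as soon as it completes (prefix code):
  0→a | 10→c | 0→a | 11→b | 10→c
Decoded message: acabc

acabc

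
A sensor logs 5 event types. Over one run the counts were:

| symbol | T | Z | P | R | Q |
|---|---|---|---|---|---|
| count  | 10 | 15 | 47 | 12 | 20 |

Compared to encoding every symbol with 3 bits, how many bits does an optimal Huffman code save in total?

94

Fixed-length: 3 bits × 104 symbols = 312 bits.
Huffman merges:
merge T(10) and R(12): 22
merge Z(15) and Q(20): 35
merge 22 and 35: 57
merge P(47) and 57: 104
Huffman total = 22 + 35 + 57 + 104 = 218 bits.
Saving = 312 − 218 = 94 bits.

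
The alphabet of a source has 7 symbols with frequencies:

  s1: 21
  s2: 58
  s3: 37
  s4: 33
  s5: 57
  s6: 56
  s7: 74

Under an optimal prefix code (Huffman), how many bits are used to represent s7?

Huffman merges, smallest pair first:
s1(21) + s4(33) → 54
s3(37) + 54 → 91
s6(56) + s5(57) → 113
s2(58) + s7(74) → 132
91 + 113 → 204
132 + 204 → 336
s7's leaf is at depth 2, giving a 2-bit codeword.

2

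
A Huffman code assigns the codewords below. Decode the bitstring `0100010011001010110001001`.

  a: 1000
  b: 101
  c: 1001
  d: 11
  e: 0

eaccebac

Read left to right; each codeword is recognised as soon as it completes (prefix code):
  0→e | 1000→a | 1001→c | 1001→c | 0→e | 101→b | 1000→a | 1001→c
Decoded message: eaccebac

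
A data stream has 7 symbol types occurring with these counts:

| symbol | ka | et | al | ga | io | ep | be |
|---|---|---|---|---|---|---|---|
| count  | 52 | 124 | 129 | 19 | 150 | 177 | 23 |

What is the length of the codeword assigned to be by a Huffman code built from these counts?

5

Repeatedly merge the two smallest:
merge ga(19) and be(23): 42
merge 42 and ka(52): 94
merge 94 and et(124): 218
merge al(129) and io(150): 279
merge ep(177) and 218: 395
merge 279 and 395: 674
be sits 5 levels below the root, so its codeword is 5 bits.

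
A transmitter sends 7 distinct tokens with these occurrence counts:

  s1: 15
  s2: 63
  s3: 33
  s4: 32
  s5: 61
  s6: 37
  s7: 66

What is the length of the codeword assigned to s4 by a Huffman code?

Huffman merges, smallest pair first:
merge s1(15) and s4(32): 47
merge s3(33) and s6(37): 70
merge 47 and s5(61): 108
merge s2(63) and s7(66): 129
merge 70 and 108: 178
merge 129 and 178: 307
s4 sits 4 levels below the root, so its codeword is 4 bits.

4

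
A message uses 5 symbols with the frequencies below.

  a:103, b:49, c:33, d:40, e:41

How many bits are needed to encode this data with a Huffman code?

Greedily combine the two least-frequent nodes:
c(33) + d(40) → 73
e(41) + b(49) → 90
73 + 90 → 163
a(103) + 163 → 266
Each symbol's bit-cost is frequency × depth; summing gives 592 bits (equivalently 73 + 90 + 163 + 266).

592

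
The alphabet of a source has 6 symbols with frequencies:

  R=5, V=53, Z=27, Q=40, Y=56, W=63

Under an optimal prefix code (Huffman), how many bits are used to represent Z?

4

Huffman merges, smallest pair first:
combine R(5), Z(27) → 32
combine 32, Q(40) → 72
combine V(53), Y(56) → 109
combine W(63), 72 → 135
combine 109, 135 → 244
Z's leaf is at depth 4, giving a 4-bit codeword.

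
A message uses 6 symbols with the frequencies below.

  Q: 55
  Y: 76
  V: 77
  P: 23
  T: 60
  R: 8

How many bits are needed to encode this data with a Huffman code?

Merge the two smallest weights repeatedly:
combine R(8), P(23) → 31
combine 31, Q(55) → 86
combine T(60), Y(76) → 136
combine V(77), 86 → 163
combine 136, 163 → 299
Total encoded bits = sum of merged weights = 31 + 86 + 136 + 163 + 299 = 715.

715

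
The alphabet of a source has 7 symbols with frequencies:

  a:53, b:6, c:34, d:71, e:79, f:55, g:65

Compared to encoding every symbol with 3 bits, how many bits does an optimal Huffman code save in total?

110

Fixed-length: 3 bits × 363 symbols = 1089 bits.
Huffman merges:
b(6) + c(34) → 40
40 + a(53) → 93
f(55) + g(65) → 120
d(71) + e(79) → 150
93 + 120 → 213
150 + 213 → 363
Huffman total = 40 + 93 + 120 + 150 + 213 + 363 = 979 bits.
Saving = 1089 − 979 = 110 bits.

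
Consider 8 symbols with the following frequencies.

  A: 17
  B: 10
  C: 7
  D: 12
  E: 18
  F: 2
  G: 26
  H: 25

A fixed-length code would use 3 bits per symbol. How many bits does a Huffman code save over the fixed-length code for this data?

Fixed-length: 3 bits × 117 symbols = 351 bits.
Huffman merges:
F(2) + C(7) → 9
9 + B(10) → 19
D(12) + A(17) → 29
E(18) + 19 → 37
H(25) + G(26) → 51
29 + 37 → 66
51 + 66 → 117
Huffman total = 9 + 19 + 29 + 37 + 51 + 66 + 117 = 328 bits.
Saving = 351 − 328 = 23 bits.

23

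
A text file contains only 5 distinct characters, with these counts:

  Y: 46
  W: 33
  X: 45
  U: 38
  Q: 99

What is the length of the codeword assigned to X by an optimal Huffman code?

Huffman merges, smallest pair first:
W(33) + U(38) → 71
X(45) + Y(46) → 91
71 + 91 → 162
Q(99) + 162 → 261
X's leaf is at depth 3, giving a 3-bit codeword.

3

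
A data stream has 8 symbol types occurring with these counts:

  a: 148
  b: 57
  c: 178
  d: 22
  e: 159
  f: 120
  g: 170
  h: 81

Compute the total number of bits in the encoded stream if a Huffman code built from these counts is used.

2696

Build the Huffman tree bottom-up:
combine d(22), b(57) → 79
combine 79, h(81) → 160
combine f(120), a(148) → 268
combine e(159), 160 → 319
combine g(170), c(178) → 348
combine 268, 319 → 587
combine 348, 587 → 935
Each symbol's bit-cost is frequency × depth; summing gives 2696 bits (equivalently 79 + 160 + 268 + 319 + 348 + 587 + 935).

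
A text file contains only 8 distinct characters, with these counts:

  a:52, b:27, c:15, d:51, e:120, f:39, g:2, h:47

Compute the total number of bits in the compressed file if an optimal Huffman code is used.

948

Merge the two smallest weights repeatedly:
combine g(2), c(15) → 17
combine 17, b(27) → 44
combine f(39), 44 → 83
combine h(47), d(51) → 98
combine a(52), 83 → 135
combine 98, e(120) → 218
combine 135, 218 → 353
Each symbol's bit-cost is frequency × depth; summing gives 948 bits (equivalently 17 + 44 + 83 + 98 + 135 + 218 + 353).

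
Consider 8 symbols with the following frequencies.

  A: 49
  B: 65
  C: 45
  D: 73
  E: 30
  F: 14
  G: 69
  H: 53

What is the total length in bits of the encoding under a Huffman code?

1165

Merge the two smallest weights repeatedly:
F(14) + E(30) → 44
44 + C(45) → 89
A(49) + H(53) → 102
B(65) + G(69) → 134
D(73) + 89 → 162
102 + 134 → 236
162 + 236 → 398
The encoded length is the sum of every internal node's weight: 44 + 89 + 102 + 134 + 162 + 236 + 398 = 1165 bits.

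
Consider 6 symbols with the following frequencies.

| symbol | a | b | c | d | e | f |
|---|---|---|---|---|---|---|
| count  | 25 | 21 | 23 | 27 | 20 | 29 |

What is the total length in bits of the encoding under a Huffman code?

379

Merge the two smallest weights repeatedly:
merge e(20) and b(21): 41
merge c(23) and a(25): 48
merge d(27) and f(29): 56
merge 41 and 48: 89
merge 56 and 89: 145
Total encoded bits = sum of merged weights = 41 + 48 + 56 + 89 + 145 = 379.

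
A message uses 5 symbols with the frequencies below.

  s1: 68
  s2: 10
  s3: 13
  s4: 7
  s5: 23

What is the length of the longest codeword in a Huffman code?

Merge the two lowest-weight nodes at each step:
merge s4(7) and s2(10): 17
merge s3(13) and 17: 30
merge s5(23) and 30: 53
merge 53 and s1(68): 121
The rarest symbols sit at the bottom; the longest codeword is 4 bits.

4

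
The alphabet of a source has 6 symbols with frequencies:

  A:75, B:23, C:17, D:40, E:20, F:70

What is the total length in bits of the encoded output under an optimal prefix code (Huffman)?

587

Greedily combine the two least-frequent nodes:
combine C(17), E(20) → 37
combine B(23), 37 → 60
combine D(40), 60 → 100
combine F(70), A(75) → 145
combine 100, 145 → 245
Total encoded bits = sum of merged weights = 37 + 60 + 100 + 145 + 245 = 587.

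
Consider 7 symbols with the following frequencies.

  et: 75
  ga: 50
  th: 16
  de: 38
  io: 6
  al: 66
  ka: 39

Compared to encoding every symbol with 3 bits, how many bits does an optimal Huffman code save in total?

Fixed-length: 3 bits × 290 symbols = 870 bits.
Huffman merges:
merge io(6) and th(16): 22
merge 22 and de(38): 60
merge ka(39) and ga(50): 89
merge 60 and al(66): 126
merge et(75) and 89: 164
merge 126 and 164: 290
Huffman total = 22 + 60 + 89 + 126 + 164 + 290 = 751 bits.
Saving = 870 − 751 = 119 bits.

119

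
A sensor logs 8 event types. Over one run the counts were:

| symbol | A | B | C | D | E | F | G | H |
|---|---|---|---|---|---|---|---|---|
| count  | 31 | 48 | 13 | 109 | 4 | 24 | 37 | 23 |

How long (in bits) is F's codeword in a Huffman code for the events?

Build the tree from the bottom:
combine E(4), C(13) → 17
combine 17, H(23) → 40
combine F(24), A(31) → 55
combine G(37), 40 → 77
combine B(48), 55 → 103
combine 77, 103 → 180
combine D(109), 180 → 289
F sits 4 levels below the root, so its codeword is 4 bits.

4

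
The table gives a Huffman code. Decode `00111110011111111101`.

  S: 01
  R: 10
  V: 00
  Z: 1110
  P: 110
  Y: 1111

Read left to right; each codeword is recognised as soon as it completes (prefix code):
  00→V | 1111→Y | 10→R | 01→S | 1111→Y | 1111→Y | 01→S
Decoded message: VYRSYYS

VYRSYYS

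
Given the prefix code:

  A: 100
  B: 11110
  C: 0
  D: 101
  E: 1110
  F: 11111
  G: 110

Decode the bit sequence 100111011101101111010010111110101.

Read left to right; each codeword is recognised as soon as it completes (prefix code):
  100→A | 1110→E | 1110→E | 110→G | 11110→B | 100→A | 101→D | 11110→B | 101→D
Decoded message: AEEGBADBD

AEEGBADBD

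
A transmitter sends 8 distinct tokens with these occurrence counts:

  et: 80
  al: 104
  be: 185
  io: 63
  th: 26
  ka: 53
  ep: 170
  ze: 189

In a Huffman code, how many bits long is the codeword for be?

Huffman merges, smallest pair first:
combine th(26), ka(53) → 79
combine io(63), 79 → 142
combine et(80), al(104) → 184
combine 142, ep(170) → 312
combine 184, be(185) → 369
combine ze(189), 312 → 501
combine 369, 501 → 870
be's leaf is at depth 2, giving a 2-bit codeword.

2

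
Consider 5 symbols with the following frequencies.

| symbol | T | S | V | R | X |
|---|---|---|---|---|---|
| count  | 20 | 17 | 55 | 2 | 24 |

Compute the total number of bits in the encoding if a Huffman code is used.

Greedily combine the two least-frequent nodes:
combine R(2), S(17) → 19
combine 19, T(20) → 39
combine X(24), 39 → 63
combine V(55), 63 → 118
Each symbol's bit-cost is frequency × depth; summing gives 239 bits (equivalently 19 + 39 + 63 + 118).

239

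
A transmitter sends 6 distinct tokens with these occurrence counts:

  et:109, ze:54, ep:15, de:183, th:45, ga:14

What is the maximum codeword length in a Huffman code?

5

Merge the two lowest-weight nodes at each step:
ga(14) + ep(15) → 29
29 + th(45) → 74
ze(54) + 74 → 128
et(109) + 128 → 237
de(183) + 237 → 420
The first pair merged (ga, ep) ends up deepest, at depth 5.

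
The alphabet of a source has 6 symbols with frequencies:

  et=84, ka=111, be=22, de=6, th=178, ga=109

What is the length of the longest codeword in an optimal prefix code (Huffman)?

4

Merge the two lowest-weight nodes at each step:
de(6) + be(22) → 28
28 + et(84) → 112
ga(109) + ka(111) → 220
112 + th(178) → 290
220 + 290 → 510
Maximum depth reached is 4.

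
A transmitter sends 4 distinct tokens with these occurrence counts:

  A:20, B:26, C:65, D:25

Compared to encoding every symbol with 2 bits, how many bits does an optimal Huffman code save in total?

Fixed-length: 2 bits × 136 symbols = 272 bits.
Huffman merges:
combine A(20), D(25) → 45
combine B(26), 45 → 71
combine C(65), 71 → 136
Huffman total = 45 + 71 + 136 = 252 bits.
Saving = 272 − 252 = 20 bits.

20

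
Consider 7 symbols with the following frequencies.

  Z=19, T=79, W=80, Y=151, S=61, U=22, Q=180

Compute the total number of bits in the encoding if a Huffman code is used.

Build the Huffman tree bottom-up:
Z(19) + U(22) → 41
41 + S(61) → 102
T(79) + W(80) → 159
102 + Y(151) → 253
159 + Q(180) → 339
253 + 339 → 592
Total encoded bits = sum of merged weights = 41 + 102 + 159 + 253 + 339 + 592 = 1486.

1486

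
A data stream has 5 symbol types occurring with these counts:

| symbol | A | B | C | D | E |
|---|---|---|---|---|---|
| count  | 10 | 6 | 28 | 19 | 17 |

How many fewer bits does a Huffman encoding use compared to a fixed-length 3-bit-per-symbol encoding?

Fixed-length: 3 bits × 80 symbols = 240 bits.
Huffman merges:
B(6) + A(10) → 16
16 + E(17) → 33
D(19) + C(28) → 47
33 + 47 → 80
Huffman total = 16 + 33 + 47 + 80 = 176 bits.
Saving = 240 − 176 = 64 bits.

64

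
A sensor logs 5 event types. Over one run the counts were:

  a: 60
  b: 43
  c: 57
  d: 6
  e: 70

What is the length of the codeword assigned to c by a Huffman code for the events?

Repeatedly merge the two smallest:
merge d(6) and b(43): 49
merge 49 and c(57): 106
merge a(60) and e(70): 130
merge 106 and 130: 236
c's leaf is at depth 2, giving a 2-bit codeword.

2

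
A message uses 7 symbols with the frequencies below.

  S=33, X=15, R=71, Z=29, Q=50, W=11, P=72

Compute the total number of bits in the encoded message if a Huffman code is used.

Build the Huffman tree bottom-up:
merge W(11) and X(15): 26
merge 26 and Z(29): 55
merge S(33) and Q(50): 83
merge 55 and R(71): 126
merge P(72) and 83: 155
merge 126 and 155: 281
Total encoded bits = sum of merged weights = 26 + 55 + 83 + 126 + 155 + 281 = 726.

726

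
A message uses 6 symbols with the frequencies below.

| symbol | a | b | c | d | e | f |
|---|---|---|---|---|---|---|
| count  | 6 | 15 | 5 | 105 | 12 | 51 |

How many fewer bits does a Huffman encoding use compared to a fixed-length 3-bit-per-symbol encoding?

227

Fixed-length: 3 bits × 194 symbols = 582 bits.
Huffman merges:
c(5) + a(6) → 11
11 + e(12) → 23
b(15) + 23 → 38
38 + f(51) → 89
89 + d(105) → 194
Huffman total = 11 + 23 + 38 + 89 + 194 = 355 bits.
Saving = 582 − 355 = 227 bits.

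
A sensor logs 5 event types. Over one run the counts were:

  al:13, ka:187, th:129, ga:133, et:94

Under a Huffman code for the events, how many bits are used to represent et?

3

Huffman merges, smallest pair first:
al(13) + et(94) → 107
107 + th(129) → 236
ga(133) + ka(187) → 320
236 + 320 → 556
et sits 3 levels below the root, so its codeword is 3 bits.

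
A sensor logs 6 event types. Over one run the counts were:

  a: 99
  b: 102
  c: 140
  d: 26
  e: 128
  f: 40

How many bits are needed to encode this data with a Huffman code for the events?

Merge the two smallest weights repeatedly:
d(26) + f(40) → 66
66 + a(99) → 165
b(102) + e(128) → 230
c(140) + 165 → 305
230 + 305 → 535
The encoded length is the sum of every internal node's weight: 66 + 165 + 230 + 305 + 535 = 1301 bits.

1301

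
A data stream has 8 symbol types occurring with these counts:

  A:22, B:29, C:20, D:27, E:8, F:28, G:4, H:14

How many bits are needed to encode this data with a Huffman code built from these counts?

Greedily combine the two least-frequent nodes:
merge G(4) and E(8): 12
merge 12 and H(14): 26
merge C(20) and A(22): 42
merge 26 and D(27): 53
merge F(28) and B(29): 57
merge 42 and 53: 95
merge 57 and 95: 152
Total encoded bits = sum of merged weights = 12 + 26 + 42 + 53 + 57 + 95 + 152 = 437.

437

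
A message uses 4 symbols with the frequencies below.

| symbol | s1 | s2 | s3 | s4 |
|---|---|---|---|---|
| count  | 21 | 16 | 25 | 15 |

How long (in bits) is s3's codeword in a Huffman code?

2

Repeatedly merge the two smallest:
combine s4(15), s2(16) → 31
combine s1(21), s3(25) → 46
combine 31, 46 → 77
The subtree containing s3 is merged 2 times, so code length = 2.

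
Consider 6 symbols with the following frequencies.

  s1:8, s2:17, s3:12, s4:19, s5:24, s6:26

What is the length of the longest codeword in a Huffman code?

Merge the two lowest-weight nodes at each step:
merge s1(8) and s3(12): 20
merge s2(17) and s4(19): 36
merge 20 and s5(24): 44
merge s6(26) and 36: 62
merge 44 and 62: 106
The rarest symbols sit at the bottom; the longest codeword is 3 bits.

3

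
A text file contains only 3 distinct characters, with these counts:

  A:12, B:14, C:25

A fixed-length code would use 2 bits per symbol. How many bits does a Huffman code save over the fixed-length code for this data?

Fixed-length: 2 bits × 51 symbols = 102 bits.
Huffman merges:
merge A(12) and B(14): 26
merge C(25) and 26: 51
Huffman total = 26 + 51 = 77 bits.
Saving = 102 − 77 = 25 bits.

25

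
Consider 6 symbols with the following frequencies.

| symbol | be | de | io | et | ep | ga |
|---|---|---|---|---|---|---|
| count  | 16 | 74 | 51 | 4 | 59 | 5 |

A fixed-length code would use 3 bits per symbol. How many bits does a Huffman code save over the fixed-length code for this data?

175

Fixed-length: 3 bits × 209 symbols = 627 bits.
Huffman merges:
merge et(4) and ga(5): 9
merge 9 and be(16): 25
merge 25 and io(51): 76
merge ep(59) and de(74): 133
merge 76 and 133: 209
Huffman total = 9 + 25 + 76 + 133 + 209 = 452 bits.
Saving = 627 − 452 = 175 bits.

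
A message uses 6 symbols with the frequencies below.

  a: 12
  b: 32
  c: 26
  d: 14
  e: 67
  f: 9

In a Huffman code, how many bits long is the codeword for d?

Repeatedly merge the two smallest:
f(9) + a(12) → 21
d(14) + 21 → 35
c(26) + b(32) → 58
35 + 58 → 93
e(67) + 93 → 160
d sits 3 levels below the root, so its codeword is 3 bits.

3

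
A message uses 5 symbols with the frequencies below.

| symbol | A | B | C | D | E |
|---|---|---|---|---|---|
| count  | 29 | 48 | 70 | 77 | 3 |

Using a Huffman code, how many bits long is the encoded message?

486

Greedily combine the two least-frequent nodes:
E(3) + A(29) → 32
32 + B(48) → 80
C(70) + D(77) → 147
80 + 147 → 227
The encoded length is the sum of every internal node's weight: 32 + 80 + 147 + 227 = 486 bits.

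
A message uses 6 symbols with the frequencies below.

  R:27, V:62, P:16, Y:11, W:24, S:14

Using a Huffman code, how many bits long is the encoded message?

Greedily combine the two least-frequent nodes:
merge Y(11) and S(14): 25
merge P(16) and W(24): 40
merge 25 and R(27): 52
merge 40 and 52: 92
merge V(62) and 92: 154
The encoded length is the sum of every internal node's weight: 25 + 40 + 52 + 92 + 154 = 363 bits.

363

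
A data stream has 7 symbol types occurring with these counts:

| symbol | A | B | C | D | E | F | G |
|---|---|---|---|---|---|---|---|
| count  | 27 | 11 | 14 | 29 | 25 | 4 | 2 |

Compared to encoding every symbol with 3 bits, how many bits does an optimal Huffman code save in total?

Fixed-length: 3 bits × 112 symbols = 336 bits.
Huffman merges:
combine G(2), F(4) → 6
combine 6, B(11) → 17
combine C(14), 17 → 31
combine E(25), A(27) → 52
combine D(29), 31 → 60
combine 52, 60 → 112
Huffman total = 6 + 17 + 31 + 52 + 60 + 112 = 278 bits.
Saving = 336 − 278 = 58 bits.

58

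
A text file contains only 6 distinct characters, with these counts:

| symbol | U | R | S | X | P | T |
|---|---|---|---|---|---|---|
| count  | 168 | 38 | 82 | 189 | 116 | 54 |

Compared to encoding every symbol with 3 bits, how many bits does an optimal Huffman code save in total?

381

Fixed-length: 3 bits × 647 symbols = 1941 bits.
Huffman merges:
combine R(38), T(54) → 92
combine S(82), 92 → 174
combine P(116), U(168) → 284
combine 174, X(189) → 363
combine 284, 363 → 647
Huffman total = 92 + 174 + 284 + 363 + 647 = 1560 bits.
Saving = 1941 − 1560 = 381 bits.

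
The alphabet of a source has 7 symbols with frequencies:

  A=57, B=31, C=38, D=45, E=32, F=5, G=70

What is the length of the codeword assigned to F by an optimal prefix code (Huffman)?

4

Repeatedly merge the two smallest:
F(5) + B(31) → 36
E(32) + 36 → 68
C(38) + D(45) → 83
A(57) + 68 → 125
G(70) + 83 → 153
125 + 153 → 278
F sits 4 levels below the root, so its codeword is 4 bits.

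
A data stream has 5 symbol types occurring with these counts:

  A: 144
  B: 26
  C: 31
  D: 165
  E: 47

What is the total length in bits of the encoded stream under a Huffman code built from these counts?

822

Build the Huffman tree bottom-up:
B(26) + C(31) → 57
E(47) + 57 → 104
104 + A(144) → 248
D(165) + 248 → 413
The encoded length is the sum of every internal node's weight: 57 + 104 + 248 + 413 = 822 bits.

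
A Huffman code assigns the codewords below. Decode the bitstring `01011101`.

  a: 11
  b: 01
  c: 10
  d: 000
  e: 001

bbab

Read left to right; each codeword is recognised as soon as it completes (prefix code):
  01→b | 01→b | 11→a | 01→b
Decoded message: bbab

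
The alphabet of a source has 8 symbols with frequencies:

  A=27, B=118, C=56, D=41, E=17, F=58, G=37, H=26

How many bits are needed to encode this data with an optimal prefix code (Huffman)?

Build the Huffman tree bottom-up:
merge E(17) and H(26): 43
merge A(27) and G(37): 64
merge D(41) and 43: 84
merge C(56) and F(58): 114
merge 64 and 84: 148
merge 114 and B(118): 232
merge 148 and 232: 380
The encoded length is the sum of every internal node's weight: 43 + 64 + 84 + 114 + 148 + 232 + 380 = 1065 bits.

1065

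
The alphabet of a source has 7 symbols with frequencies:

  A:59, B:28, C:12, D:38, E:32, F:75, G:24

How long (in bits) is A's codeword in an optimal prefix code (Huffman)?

Huffman merges, smallest pair first:
combine C(12), G(24) → 36
combine B(28), E(32) → 60
combine 36, D(38) → 74
combine A(59), 60 → 119
combine 74, F(75) → 149
combine 119, 149 → 268
A sits 2 levels below the root, so its codeword is 2 bits.

2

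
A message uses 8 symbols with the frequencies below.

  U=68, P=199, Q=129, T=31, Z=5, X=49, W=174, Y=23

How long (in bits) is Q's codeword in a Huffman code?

2

Huffman merges, smallest pair first:
combine Z(5), Y(23) → 28
combine 28, T(31) → 59
combine X(49), 59 → 108
combine U(68), 108 → 176
combine Q(129), W(174) → 303
combine 176, P(199) → 375
combine 303, 375 → 678
The subtree containing Q is merged 2 times, so code length = 2.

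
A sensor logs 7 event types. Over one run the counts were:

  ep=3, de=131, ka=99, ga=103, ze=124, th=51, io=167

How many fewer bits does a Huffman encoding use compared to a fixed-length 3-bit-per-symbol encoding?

Fixed-length: 3 bits × 678 symbols = 2034 bits.
Huffman merges:
combine ep(3), th(51) → 54
combine 54, ka(99) → 153
combine ga(103), ze(124) → 227
combine de(131), 153 → 284
combine io(167), 227 → 394
combine 284, 394 → 678
Huffman total = 54 + 153 + 227 + 284 + 394 + 678 = 1790 bits.
Saving = 2034 − 1790 = 244 bits.

244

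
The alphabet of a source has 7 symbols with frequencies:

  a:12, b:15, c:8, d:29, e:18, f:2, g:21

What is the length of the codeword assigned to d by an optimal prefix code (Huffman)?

2

Huffman merges, smallest pair first:
f(2) + c(8) → 10
10 + a(12) → 22
b(15) + e(18) → 33
g(21) + 22 → 43
d(29) + 33 → 62
43 + 62 → 105
d sits 2 levels below the root, so its codeword is 2 bits.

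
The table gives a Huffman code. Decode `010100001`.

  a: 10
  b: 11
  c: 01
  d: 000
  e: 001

Read left to right; each codeword is recognised as soon as it completes (prefix code):
  01→c | 01→c | 000→d | 01→c
Decoded message: ccdc

ccdc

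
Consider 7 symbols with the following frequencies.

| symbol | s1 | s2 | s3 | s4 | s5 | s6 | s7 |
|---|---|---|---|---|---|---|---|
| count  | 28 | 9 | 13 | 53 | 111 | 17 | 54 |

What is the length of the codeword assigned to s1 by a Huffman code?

Build the tree from the bottom:
merge s2(9) and s3(13): 22
merge s6(17) and 22: 39
merge s1(28) and 39: 67
merge s4(53) and s7(54): 107
merge 67 and 107: 174
merge s5(111) and 174: 285
s1's leaf is at depth 3, giving a 3-bit codeword.

3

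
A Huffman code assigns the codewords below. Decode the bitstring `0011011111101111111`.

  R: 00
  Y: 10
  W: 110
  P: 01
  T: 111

Read left to right; each codeword is recognised as soon as it completes (prefix code):
  00→R | 110→W | 111→T | 111→T | 01→P | 111→T | 111→T
Decoded message: RWTTPTT

RWTTPTT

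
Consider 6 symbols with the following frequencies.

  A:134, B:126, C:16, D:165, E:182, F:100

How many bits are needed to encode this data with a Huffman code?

Merge the two smallest weights repeatedly:
C(16) + F(100) → 116
116 + B(126) → 242
A(134) + D(165) → 299
E(182) + 242 → 424
299 + 424 → 723
The encoded length is the sum of every internal node's weight: 116 + 242 + 299 + 424 + 723 = 1804 bits.

1804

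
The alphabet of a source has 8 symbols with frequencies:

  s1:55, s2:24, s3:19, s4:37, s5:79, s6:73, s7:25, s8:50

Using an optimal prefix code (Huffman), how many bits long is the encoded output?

1039

Merge the two smallest weights repeatedly:
s3(19) + s2(24) → 43
s7(25) + s4(37) → 62
43 + s8(50) → 93
s1(55) + 62 → 117
s6(73) + s5(79) → 152
93 + 117 → 210
152 + 210 → 362
Each symbol's bit-cost is frequency × depth; summing gives 1039 bits (equivalently 43 + 62 + 93 + 117 + 152 + 210 + 362).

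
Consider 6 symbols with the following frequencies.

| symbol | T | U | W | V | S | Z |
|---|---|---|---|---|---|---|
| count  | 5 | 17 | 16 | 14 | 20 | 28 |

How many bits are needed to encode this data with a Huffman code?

252

Greedily combine the two least-frequent nodes:
merge T(5) and V(14): 19
merge W(16) and U(17): 33
merge 19 and S(20): 39
merge Z(28) and 33: 61
merge 39 and 61: 100
Total encoded bits = sum of merged weights = 19 + 33 + 39 + 61 + 100 = 252.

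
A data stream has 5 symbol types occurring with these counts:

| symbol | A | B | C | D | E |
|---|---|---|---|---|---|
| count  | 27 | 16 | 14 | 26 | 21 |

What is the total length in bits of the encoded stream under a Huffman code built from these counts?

Greedily combine the two least-frequent nodes:
C(14) + B(16) → 30
E(21) + D(26) → 47
A(27) + 30 → 57
47 + 57 → 104
Each symbol's bit-cost is frequency × depth; summing gives 238 bits (equivalently 30 + 47 + 57 + 104).

238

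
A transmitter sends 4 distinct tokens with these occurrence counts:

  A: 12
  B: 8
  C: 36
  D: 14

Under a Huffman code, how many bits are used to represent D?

Build the tree from the bottom:
combine B(8), A(12) → 20
combine D(14), 20 → 34
combine 34, C(36) → 70
The subtree containing D is merged 2 times, so code length = 2.

2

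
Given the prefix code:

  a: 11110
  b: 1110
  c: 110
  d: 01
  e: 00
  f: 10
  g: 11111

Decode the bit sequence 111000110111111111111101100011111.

Read left to right; each codeword is recognised as soon as it completes (prefix code):
  1110→b | 00→e | 110→c | 11111→g | 11111→g | 1110→b | 110→c | 00→e | 11111→g
Decoded message: becggbceg

becggbceg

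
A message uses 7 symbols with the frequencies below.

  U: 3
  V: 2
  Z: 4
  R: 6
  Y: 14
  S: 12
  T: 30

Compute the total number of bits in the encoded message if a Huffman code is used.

167

Build the Huffman tree bottom-up:
merge V(2) and U(3): 5
merge Z(4) and 5: 9
merge R(6) and 9: 15
merge S(12) and Y(14): 26
merge 15 and 26: 41
merge T(30) and 41: 71
The encoded length is the sum of every internal node's weight: 5 + 9 + 15 + 26 + 41 + 71 = 167 bits.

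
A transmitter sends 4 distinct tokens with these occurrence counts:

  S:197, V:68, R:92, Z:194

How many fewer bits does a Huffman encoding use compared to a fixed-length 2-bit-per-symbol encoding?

Fixed-length: 2 bits × 551 symbols = 1102 bits.
Huffman merges:
V(68) + R(92) → 160
160 + Z(194) → 354
S(197) + 354 → 551
Huffman total = 160 + 354 + 551 = 1065 bits.
Saving = 1102 − 1065 = 37 bits.

37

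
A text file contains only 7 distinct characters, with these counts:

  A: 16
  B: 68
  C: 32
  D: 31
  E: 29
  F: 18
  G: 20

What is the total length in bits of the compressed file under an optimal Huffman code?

574

Merge the two smallest weights repeatedly:
merge A(16) and F(18): 34
merge G(20) and E(29): 49
merge D(31) and C(32): 63
merge 34 and 49: 83
merge 63 and B(68): 131
merge 83 and 131: 214
Each symbol's bit-cost is frequency × depth; summing gives 574 bits (equivalently 34 + 49 + 63 + 83 + 131 + 214).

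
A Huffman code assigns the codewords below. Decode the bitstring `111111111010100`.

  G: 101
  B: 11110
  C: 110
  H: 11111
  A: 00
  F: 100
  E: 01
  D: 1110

HBGA

Read left to right; each codeword is recognised as soon as it completes (prefix code):
  11111→H | 11110→B | 101→G | 00→A
Decoded message: HBGA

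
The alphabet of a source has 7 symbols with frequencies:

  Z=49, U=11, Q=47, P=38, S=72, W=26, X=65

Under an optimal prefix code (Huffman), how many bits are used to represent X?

2

Huffman merges, smallest pair first:
U(11) + W(26) → 37
37 + P(38) → 75
Q(47) + Z(49) → 96
X(65) + S(72) → 137
75 + 96 → 171
137 + 171 → 308
X's leaf is at depth 2, giving a 2-bit codeword.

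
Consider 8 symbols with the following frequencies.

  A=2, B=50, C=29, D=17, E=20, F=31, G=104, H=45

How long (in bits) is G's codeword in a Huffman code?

2

Repeatedly merge the two smallest:
combine A(2), D(17) → 19
combine 19, E(20) → 39
combine C(29), F(31) → 60
combine 39, H(45) → 84
combine B(50), 60 → 110
combine 84, G(104) → 188
combine 110, 188 → 298
G sits 2 levels below the root, so its codeword is 2 bits.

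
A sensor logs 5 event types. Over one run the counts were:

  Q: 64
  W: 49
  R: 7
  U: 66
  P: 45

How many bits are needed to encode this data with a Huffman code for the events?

514

Greedily combine the two least-frequent nodes:
merge R(7) and P(45): 52
merge W(49) and 52: 101
merge Q(64) and U(66): 130
merge 101 and 130: 231
The encoded length is the sum of every internal node's weight: 52 + 101 + 130 + 231 = 514 bits.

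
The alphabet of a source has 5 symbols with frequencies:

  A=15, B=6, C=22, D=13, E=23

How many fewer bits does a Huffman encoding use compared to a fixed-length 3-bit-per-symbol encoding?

Fixed-length: 3 bits × 79 symbols = 237 bits.
Huffman merges:
merge B(6) and D(13): 19
merge A(15) and 19: 34
merge C(22) and E(23): 45
merge 34 and 45: 79
Huffman total = 19 + 34 + 45 + 79 = 177 bits.
Saving = 237 − 177 = 60 bits.

60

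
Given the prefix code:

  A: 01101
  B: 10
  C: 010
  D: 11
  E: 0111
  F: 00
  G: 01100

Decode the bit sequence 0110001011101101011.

GCDBDCD

Read left to right; each codeword is recognised as soon as it completes (prefix code):
  01100→G | 010→C | 11→D | 10→B | 11→D | 010→C | 11→D
Decoded message: GCDBDCD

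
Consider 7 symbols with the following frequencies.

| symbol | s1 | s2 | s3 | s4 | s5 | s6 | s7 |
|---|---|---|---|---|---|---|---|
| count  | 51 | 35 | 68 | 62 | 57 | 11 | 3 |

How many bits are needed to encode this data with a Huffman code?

Merge the two smallest weights repeatedly:
s7(3) + s6(11) → 14
14 + s2(35) → 49
49 + s1(51) → 100
s5(57) + s4(62) → 119
s3(68) + 100 → 168
119 + 168 → 287
Each symbol's bit-cost is frequency × depth; summing gives 737 bits (equivalently 14 + 49 + 100 + 119 + 168 + 287).

737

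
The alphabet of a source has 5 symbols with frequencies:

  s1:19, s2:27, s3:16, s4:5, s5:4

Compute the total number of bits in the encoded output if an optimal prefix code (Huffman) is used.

149

Build the Huffman tree bottom-up:
combine s5(4), s4(5) → 9
combine 9, s3(16) → 25
combine s1(19), 25 → 44
combine s2(27), 44 → 71
The encoded length is the sum of every internal node's weight: 9 + 25 + 44 + 71 = 149 bits.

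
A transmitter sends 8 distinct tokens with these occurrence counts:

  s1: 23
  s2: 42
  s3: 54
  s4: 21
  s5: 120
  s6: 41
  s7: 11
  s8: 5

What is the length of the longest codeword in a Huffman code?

6

Merge the two lowest-weight nodes at each step:
combine s8(5), s7(11) → 16
combine 16, s4(21) → 37
combine s1(23), 37 → 60
combine s6(41), s2(42) → 83
combine s3(54), 60 → 114
combine 83, 114 → 197
combine s5(120), 197 → 317
The first pair merged (s8, s7) ends up deepest, at depth 6.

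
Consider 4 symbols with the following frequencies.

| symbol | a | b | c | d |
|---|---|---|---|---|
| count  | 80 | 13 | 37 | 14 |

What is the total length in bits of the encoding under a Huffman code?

Build the Huffman tree bottom-up:
b(13) + d(14) → 27
27 + c(37) → 64
64 + a(80) → 144
The encoded length is the sum of every internal node's weight: 27 + 64 + 144 = 235 bits.

235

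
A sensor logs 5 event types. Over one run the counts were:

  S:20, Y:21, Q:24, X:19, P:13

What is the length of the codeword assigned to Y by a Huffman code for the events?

Huffman merges, smallest pair first:
P(13) + X(19) → 32
S(20) + Y(21) → 41
Q(24) + 32 → 56
41 + 56 → 97
Y's leaf is at depth 2, giving a 2-bit codeword.

2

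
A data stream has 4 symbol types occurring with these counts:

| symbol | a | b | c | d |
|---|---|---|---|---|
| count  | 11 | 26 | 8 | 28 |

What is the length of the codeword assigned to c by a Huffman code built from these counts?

Build the tree from the bottom:
combine c(8), a(11) → 19
combine 19, b(26) → 45
combine d(28), 45 → 73
The subtree containing c is merged 3 times, so code length = 3.

3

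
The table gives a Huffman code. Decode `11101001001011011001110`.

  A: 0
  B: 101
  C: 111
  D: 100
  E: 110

CADDBBDCA

Read left to right; each codeword is recognised as soon as it completes (prefix code):
  111→C | 0→A | 100→D | 100→D | 101→B | 101→B | 100→D | 111→C | 0→A
Decoded message: CADDBBDCA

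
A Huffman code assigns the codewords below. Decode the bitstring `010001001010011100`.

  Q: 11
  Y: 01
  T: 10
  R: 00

YRYRTTYQR

Read left to right; each codeword is recognised as soon as it completes (prefix code):
  01→Y | 00→R | 01→Y | 00→R | 10→T | 10→T | 01→Y | 11→Q | 00→R
Decoded message: YRYRTTYQR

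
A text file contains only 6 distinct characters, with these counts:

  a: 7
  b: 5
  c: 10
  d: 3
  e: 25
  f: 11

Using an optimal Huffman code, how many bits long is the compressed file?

141

Build the Huffman tree bottom-up:
combine d(3), b(5) → 8
combine a(7), 8 → 15
combine c(10), f(11) → 21
combine 15, 21 → 36
combine e(25), 36 → 61
Each symbol's bit-cost is frequency × depth; summing gives 141 bits (equivalently 8 + 15 + 21 + 36 + 61).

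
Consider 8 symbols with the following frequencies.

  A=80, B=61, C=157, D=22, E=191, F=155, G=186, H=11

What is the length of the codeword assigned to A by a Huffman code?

3

Repeatedly merge the two smallest:
combine H(11), D(22) → 33
combine 33, B(61) → 94
combine A(80), 94 → 174
combine F(155), C(157) → 312
combine 174, G(186) → 360
combine E(191), 312 → 503
combine 360, 503 → 863
A sits 3 levels below the root, so its codeword is 3 bits.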